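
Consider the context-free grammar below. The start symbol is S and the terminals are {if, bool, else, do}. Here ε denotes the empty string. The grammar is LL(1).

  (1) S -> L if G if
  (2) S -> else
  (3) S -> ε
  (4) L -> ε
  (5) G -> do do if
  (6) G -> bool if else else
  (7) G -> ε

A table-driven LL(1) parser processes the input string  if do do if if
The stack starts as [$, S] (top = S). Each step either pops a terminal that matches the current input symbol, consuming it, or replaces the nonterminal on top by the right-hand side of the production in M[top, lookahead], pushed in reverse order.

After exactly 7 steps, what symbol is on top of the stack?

step 1: stack=$ S  input=if do do if if $  — expand S -> L if G if
step 2: stack=$ if G if L  input=if do do if if $  — expand L -> ε
step 3: stack=$ if G if  input=if do do if if $  — match if
step 4: stack=$ if G  input=do do if if $  — expand G -> do do if
step 5: stack=$ if if do do  input=do do if if $  — match do
step 6: stack=$ if if do  input=do if if $  — match do
step 7: stack=$ if if  input=if if $  — match if
Stack after step 7: $ if (top = if).

if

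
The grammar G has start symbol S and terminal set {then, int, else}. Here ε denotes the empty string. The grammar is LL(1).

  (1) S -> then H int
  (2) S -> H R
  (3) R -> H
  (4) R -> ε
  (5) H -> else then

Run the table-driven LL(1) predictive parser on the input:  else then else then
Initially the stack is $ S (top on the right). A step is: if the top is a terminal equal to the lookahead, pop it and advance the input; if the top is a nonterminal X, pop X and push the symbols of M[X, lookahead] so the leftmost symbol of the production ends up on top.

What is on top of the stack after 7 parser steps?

then

     Stack          Input                  Action
  1  $ S            else then else then $  expand S -> H R
  2  $ R H          else then else then $  expand H -> else then
  3  $ R then else  else then else then $  match else
  4  $ R then       then else then $       match then
  5  $ R            else then $            expand R -> H
  6  $ H            else then $            expand H -> else then
  7  $ then else    else then $            match else
Stack after step 7: $ then (top = then).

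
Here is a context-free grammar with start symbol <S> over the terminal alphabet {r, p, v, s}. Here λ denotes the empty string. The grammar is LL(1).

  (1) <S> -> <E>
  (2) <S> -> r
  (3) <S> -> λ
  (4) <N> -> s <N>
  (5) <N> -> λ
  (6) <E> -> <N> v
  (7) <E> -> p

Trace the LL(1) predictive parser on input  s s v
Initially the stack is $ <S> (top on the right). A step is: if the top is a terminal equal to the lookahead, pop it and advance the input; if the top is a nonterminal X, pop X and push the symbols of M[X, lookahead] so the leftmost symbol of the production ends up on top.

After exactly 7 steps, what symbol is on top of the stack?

     Stack      Input    Action
  1  $ <S>      s s v $  expand <S> -> <E>
  2  $ <E>      s s v $  expand <E> -> <N> v
  3  $ v <N>    s s v $  expand <N> -> s <N>
  4  $ v <N> s  s s v $  match s
  5  $ v <N>    s v $    expand <N> -> s <N>
  6  $ v <N> s  s v $    match s
  7  $ v <N>    v $      expand <N> -> λ
Stack after step 7: $ v (top = v).

v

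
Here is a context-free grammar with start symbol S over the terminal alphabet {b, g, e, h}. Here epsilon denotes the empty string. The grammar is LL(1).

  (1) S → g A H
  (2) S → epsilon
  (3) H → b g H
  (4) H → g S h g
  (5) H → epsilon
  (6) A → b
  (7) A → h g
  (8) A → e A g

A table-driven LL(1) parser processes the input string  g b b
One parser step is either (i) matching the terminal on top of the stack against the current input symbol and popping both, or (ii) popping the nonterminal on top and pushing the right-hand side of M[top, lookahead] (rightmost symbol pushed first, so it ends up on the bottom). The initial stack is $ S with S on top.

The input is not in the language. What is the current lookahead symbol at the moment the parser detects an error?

$

     Stack    Input    Action
  1  $ S      g b b $  expand S → g A H
  2  $ H A g  g b b $  match g
  3  $ H A    b b $    expand A → b
  4  $ H b    b b $    match b
  5  $ H      b $      expand H → b g H
  6  $ H g b  b $      match b
  7  $ H g    $        error: top is terminal g but lookahead is $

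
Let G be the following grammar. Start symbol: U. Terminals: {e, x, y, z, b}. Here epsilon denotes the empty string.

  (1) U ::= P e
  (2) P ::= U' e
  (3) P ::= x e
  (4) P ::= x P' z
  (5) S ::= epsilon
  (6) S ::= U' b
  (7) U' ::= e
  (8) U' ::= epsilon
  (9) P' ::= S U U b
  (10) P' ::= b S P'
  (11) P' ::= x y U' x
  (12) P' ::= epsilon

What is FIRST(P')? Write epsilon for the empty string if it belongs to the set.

{epsilon, b, e, x}

FIRST(U'): from U'::=e we get {e}; from U'::=epsilon we get {epsilon}. So FIRST(U') = {epsilon, e}.
FIRST(P): from P::=U' e we get {e}; from P::=x e we get {x}; from P::=x P' z we get {x}. So FIRST(P) = {e, x}.
FIRST(S): from S::=epsilon we get {epsilon}; from S::=U' b we get {b, e}. So FIRST(S) = {epsilon, b, e}.
FIRST(U): from U::=P e we get {e, x}. So FIRST(U) = {e, x}.
FIRST(P'): from P'::=S U U b we get {b, e, x}; from P'::=b S P' we get {b}; from P'::=x y U' x we get {x}; from P'::=epsilon we get {epsilon}. So FIRST(P') = {epsilon, b, e, x}.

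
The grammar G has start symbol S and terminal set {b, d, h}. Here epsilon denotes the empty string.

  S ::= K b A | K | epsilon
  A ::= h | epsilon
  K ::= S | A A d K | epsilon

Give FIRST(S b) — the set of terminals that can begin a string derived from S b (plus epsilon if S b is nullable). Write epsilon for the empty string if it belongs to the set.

{b, d, h}

FIRST(A) = {epsilon, h}
FIRST(S) = {epsilon, b, d, h}  (via K b A, K)
FIRST(K) = {epsilon, b, d, h}  (via S, A A d K)
FIRST(S b): take FIRST of each symbol in turn, carrying on past any symbol whose FIRST contains epsilon; result {b, d, h}.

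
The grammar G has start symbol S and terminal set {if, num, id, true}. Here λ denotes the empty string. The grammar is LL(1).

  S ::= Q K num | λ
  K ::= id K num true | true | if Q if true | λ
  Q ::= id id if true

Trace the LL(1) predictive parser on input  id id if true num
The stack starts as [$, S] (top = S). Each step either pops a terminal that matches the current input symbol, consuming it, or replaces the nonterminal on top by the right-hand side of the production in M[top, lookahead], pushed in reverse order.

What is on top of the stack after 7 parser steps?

step 1: stack=$ S  input=id id if true num $  — expand S ::= Q K num
step 2: stack=$ num K Q  input=id id if true num $  — expand Q ::= id id if true
step 3: stack=$ num K true if id id  input=id id if true num $  — match id
step 4: stack=$ num K true if id  input=id if true num $  — match id
step 5: stack=$ num K true if  input=if true num $  — match if
step 6: stack=$ num K true  input=true num $  — match true
step 7: stack=$ num K  input=num $  — expand K ::= λ
Stack after step 7: $ num (top = num).

num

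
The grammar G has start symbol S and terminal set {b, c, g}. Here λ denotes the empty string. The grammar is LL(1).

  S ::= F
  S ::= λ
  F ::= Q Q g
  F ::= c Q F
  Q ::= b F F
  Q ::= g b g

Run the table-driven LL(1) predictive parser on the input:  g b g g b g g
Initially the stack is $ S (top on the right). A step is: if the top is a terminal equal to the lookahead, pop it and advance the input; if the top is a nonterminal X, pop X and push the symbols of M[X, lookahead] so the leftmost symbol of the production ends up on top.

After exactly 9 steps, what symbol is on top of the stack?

g

step 1: stack=$ S  input=g b g g b g g $  — expand S ::= F
step 2: stack=$ F  input=g b g g b g g $  — expand F ::= Q Q g
step 3: stack=$ g Q Q  input=g b g g b g g $  — expand Q ::= g b g
step 4: stack=$ g Q g b g  input=g b g g b g g $  — match g
step 5: stack=$ g Q g b  input=b g g b g g $  — match b
step 6: stack=$ g Q g  input=g g b g g $  — match g
step 7: stack=$ g Q  input=g b g g $  — expand Q ::= g b g
step 8: stack=$ g g b g  input=g b g g $  — match g
step 9: stack=$ g g b  input=b g g $  — match b
Stack after step 9: $ g g (top = g).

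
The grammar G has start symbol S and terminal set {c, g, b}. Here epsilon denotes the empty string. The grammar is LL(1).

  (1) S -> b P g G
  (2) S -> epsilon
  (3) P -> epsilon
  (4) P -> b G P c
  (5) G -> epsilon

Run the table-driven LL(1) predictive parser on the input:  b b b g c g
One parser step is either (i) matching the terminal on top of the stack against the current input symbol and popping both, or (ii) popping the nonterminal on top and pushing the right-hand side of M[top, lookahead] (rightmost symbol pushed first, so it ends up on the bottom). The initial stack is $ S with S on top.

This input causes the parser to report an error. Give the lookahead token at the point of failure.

g

     Stack            Input          Action
  1  $ S              b b b g c g $  expand S -> b P g G
  2  $ G g P b        b b b g c g $  match b
  3  $ G g P          b b g c g $    expand P -> b G P c
  4  $ G g c P G b    b b g c g $    match b
  5  $ G g c P G      b g c g $      expand G -> epsilon
  6  $ G g c P        b g c g $      expand P -> b G P c
  7  $ G g c c P G b  b g c g $      match b
  8  $ G g c c P G    g c g $        error: M[G, g] is empty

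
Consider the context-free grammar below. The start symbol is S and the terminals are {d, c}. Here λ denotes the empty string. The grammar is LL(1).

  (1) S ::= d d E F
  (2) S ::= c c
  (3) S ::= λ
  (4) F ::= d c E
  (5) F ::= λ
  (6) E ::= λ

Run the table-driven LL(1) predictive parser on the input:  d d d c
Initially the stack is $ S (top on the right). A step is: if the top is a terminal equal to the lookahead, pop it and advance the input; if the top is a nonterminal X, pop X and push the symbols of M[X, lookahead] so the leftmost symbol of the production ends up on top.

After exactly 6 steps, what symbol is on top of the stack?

step 1: stack=$ S  input=d d d c $  — expand S ::= d d E F
step 2: stack=$ F E d d  input=d d d c $  — match d
step 3: stack=$ F E d  input=d d c $  — match d
step 4: stack=$ F E  input=d c $  — expand E ::= λ
step 5: stack=$ F  input=d c $  — expand F ::= d c E
step 6: stack=$ E c d  input=d c $  — match d
Stack after step 6: $ E c (top = c).

c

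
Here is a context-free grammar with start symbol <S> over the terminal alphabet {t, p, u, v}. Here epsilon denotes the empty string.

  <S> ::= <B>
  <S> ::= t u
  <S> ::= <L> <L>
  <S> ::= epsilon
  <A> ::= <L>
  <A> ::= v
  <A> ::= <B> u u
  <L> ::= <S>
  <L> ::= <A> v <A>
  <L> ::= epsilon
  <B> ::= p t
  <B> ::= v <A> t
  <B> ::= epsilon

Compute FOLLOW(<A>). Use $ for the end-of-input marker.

{$, p, t, u, v}

FIRST(<B>) = {epsilon, p, v}
FIRST(<S>) = {epsilon, p, t, u, v}  (via <B>, <L> <L>)
FIRST(<A>) = {epsilon, p, t, u, v}  (via <L>, <B> u u)
FIRST(<L>) = {epsilon, p, t, u, v}  (via <S>, <A> v <A>)
FOLLOW(<S>) includes $ since <S> is the start symbol.
FOLLOW(<S>): in <L>::=<S>, the suffix after <S> is empty, so FOLLOW(<S>) ⊇ FOLLOW(<L>) = {$, p, t, u, v}. Thus FOLLOW(<S>) = {$, p, t, u, v}.
FOLLOW(<B>): in <S>::=<B>, the suffix after <B> is empty, so FOLLOW(<B>) ⊇ FOLLOW(<S>) = {$, p, t, u, v}; in <A>::=<B> u u, <B> is followed by u u with FIRST {u}. Thus FOLLOW(<B>) = {$, p, t, u, v}.
FOLLOW(<A>): in <L>::=<A> v <A> (occurrence 1), <A> is followed by v <A> with FIRST {v}; in <L>::=<A> v <A> (occurrence 2), the suffix after <A> is empty, so FOLLOW(<A>) ⊇ FOLLOW(<L>) = {$, p, t, u, v}; in <B>::=v <A> t, <A> is followed by t with FIRST {t}. Thus FOLLOW(<A>) = {$, p, t, u, v}.
FOLLOW(<L>): in <S>::=<L> <L> (occurrence 1), <L> is followed by <L> with FIRST {epsilon, p, t, u, v}; in <S>::=<L> <L> (occurrence 1), the suffix after <L> is nullable, so FOLLOW(<L>) ⊇ FOLLOW(<S>) = {$, p, t, u, v}; in <S>::=<L> <L> (occurrence 2), the suffix after <L> is empty, so FOLLOW(<L>) ⊇ FOLLOW(<S>) = {$, p, t, u, v}; in <A>::=<L>, the suffix after <L> is empty, so FOLLOW(<L>) ⊇ FOLLOW(<A>) = {$, p, t, u, v}. Thus FOLLOW(<L>) = {$, p, t, u, v}.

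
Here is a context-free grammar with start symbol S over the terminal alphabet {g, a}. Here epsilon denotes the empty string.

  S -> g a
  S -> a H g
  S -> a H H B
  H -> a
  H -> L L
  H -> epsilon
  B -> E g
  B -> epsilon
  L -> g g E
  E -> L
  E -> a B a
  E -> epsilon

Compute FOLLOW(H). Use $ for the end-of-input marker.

{$, a, g}

FIRST(S) = {a, g}
FIRST(L) = {g}
FIRST(H) = {epsilon, a, g}  (via L L)
FIRST(E) = {epsilon, a, g}  (via L)
FIRST(B) = {epsilon, a, g}  (via E g)
FOLLOW(S) includes $ since S is the start symbol.
FOLLOW(S): S appears on no right-hand side. Thus FOLLOW(S) = {$}.
FOLLOW(H): in S->a H g, H is followed by g with FIRST {g}; in S->a H H B (occurrence 1), H is followed by H B with FIRST {epsilon, a, g}; in S->a H H B (occurrence 1), the suffix after H is nullable, so FOLLOW(H) ⊇ FOLLOW(S) = {$}; in S->a H H B (occurrence 2), H is followed by B with FIRST {epsilon, a, g}; in S->a H H B (occurrence 2), the suffix after H is nullable, so FOLLOW(H) ⊇ FOLLOW(S) = {$}. Thus FOLLOW(H) = {$, a, g}.
FOLLOW(B): in S->a H H B, the suffix after B is empty, so FOLLOW(B) ⊇ FOLLOW(S) = {$}; in E->a B a, B is followed by a with FIRST {a}. Thus FOLLOW(B) = {$, a}.
FOLLOW(L): in H->L L (occurrence 1), L is followed by L with FIRST {g}; in H->L L (occurrence 2), the suffix after L is empty, so FOLLOW(L) ⊇ FOLLOW(H) = {$, a, g}; in E->L, the suffix after L is empty, so FOLLOW(L) ⊇ FOLLOW(E) = {$, a, g}. Thus FOLLOW(L) = {$, a, g}.
FOLLOW(E): in B->E g, E is followed by g with FIRST {g}; in L->g g E, the suffix after E is empty, so FOLLOW(E) ⊇ FOLLOW(L) = {$, a, g}. Thus FOLLOW(E) = {$, a, g}.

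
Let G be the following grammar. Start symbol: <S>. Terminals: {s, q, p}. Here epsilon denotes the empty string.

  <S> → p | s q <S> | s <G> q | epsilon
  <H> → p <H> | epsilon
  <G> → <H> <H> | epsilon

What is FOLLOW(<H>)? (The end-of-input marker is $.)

{p, q}

FIRST(<S>): from <S>→p we get {p}; from <S>→s q <S> we get {s}; from <S>→s <G> q we get {s}; from <S>→epsilon we get {epsilon}. So FIRST(<S>) = {epsilon, p, s}.
FIRST(<H>): from <H>→p <H> we get {p}; from <H>→epsilon we get {epsilon}. So FIRST(<H>) = {epsilon, p}.
FIRST(<G>): from <G>→<H> <H> we get {epsilon, p}; from <G>→epsilon we get {epsilon}. So FIRST(<G>) = {epsilon, p}.
FOLLOW(<S>) includes $ since <S> is the start symbol.
FOLLOW(<S>): in <S>→s q <S>, the suffix after <S> is empty (adds nothing new). Thus FOLLOW(<S>) = {$}.
FOLLOW(<G>): in <S>→s <G> q, <G> is followed by q with FIRST {q}. Thus FOLLOW(<G>) = {q}.
FOLLOW(<H>): in <H>→p <H>, the suffix after <H> is empty (adds nothing new); in <G>→<H> <H> (occurrence 1), <H> is followed by <H> with FIRST {epsilon, p}; in <G>→<H> <H> (occurrence 1), the suffix after <H> is nullable, so FOLLOW(<H>) ⊇ FOLLOW(<G>) = {q}; in <G>→<H> <H> (occurrence 2), the suffix after <H> is empty, so FOLLOW(<H>) ⊇ FOLLOW(<G>) = {q}. Thus FOLLOW(<H>) = {p, q}.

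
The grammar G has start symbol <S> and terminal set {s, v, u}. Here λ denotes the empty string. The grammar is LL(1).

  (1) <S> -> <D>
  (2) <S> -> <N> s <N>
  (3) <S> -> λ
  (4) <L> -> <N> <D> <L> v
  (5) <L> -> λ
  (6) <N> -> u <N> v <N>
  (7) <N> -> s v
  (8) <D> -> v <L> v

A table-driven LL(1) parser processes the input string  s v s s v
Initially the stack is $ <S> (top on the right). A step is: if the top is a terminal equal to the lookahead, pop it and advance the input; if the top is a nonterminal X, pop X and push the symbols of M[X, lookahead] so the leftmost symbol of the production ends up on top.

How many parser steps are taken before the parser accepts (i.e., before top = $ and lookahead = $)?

8

     Stack        Input        Action
  1  $ <S>        s v s s v $  expand <S> -> <N> s <N>
  2  $ <N> s <N>  s v s s v $  expand <N> -> s v
  3  $ <N> s v s  s v s s v $  match s
  4  $ <N> s v    v s s v $    match v
  5  $ <N> s      s s v $      match s
  6  $ <N>        s v $        expand <N> -> s v
  7  $ v s        s v $        match s
  8  $ v          v $          match v
Accept reached after 8 steps.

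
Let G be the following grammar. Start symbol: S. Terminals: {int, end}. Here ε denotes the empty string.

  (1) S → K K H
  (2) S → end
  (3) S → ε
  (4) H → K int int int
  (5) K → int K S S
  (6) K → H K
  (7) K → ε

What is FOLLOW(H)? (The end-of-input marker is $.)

{$, end, int}

FIRST(S) = {ε, end, int}  (via K K H)
FIRST(H) = {int}  (via K int int int)
FIRST(K) = {ε, int}  (via H K)
FOLLOW(S) includes $ since S is the start symbol.
FOLLOW(K): in S→K K H (occurrence 1), K is followed by K H with FIRST {int}; in S→K K H (occurrence 2), K is followed by H with FIRST {int}; in H→K int int int, K is followed by int int int with FIRST {int}; in K→int K S S, K is followed by S S with FIRST {ε, end, int}; in K→int K S S, the suffix after K is nullable (adds nothing new); in K→H K, the suffix after K is empty (adds nothing new). Thus FOLLOW(K) = {end, int}.
FOLLOW(S): in K→int K S S (occurrence 1), S is followed by S with FIRST {ε, end, int}; in K→int K S S (occurrence 1), the suffix after S is nullable, so FOLLOW(S) ⊇ FOLLOW(K) = {end, int}; in K→int K S S (occurrence 2), the suffix after S is empty, so FOLLOW(S) ⊇ FOLLOW(K) = {end, int}. Thus FOLLOW(S) = {$, end, int}.
FOLLOW(H): in S→K K H, the suffix after H is empty, so FOLLOW(H) ⊇ FOLLOW(S) = {$, end, int}; in K→H K, H is followed by K with FIRST {ε, int}; in K→H K, the suffix after H is nullable, so FOLLOW(H) ⊇ FOLLOW(K) = {end, int}. Thus FOLLOW(H) = {$, end, int}.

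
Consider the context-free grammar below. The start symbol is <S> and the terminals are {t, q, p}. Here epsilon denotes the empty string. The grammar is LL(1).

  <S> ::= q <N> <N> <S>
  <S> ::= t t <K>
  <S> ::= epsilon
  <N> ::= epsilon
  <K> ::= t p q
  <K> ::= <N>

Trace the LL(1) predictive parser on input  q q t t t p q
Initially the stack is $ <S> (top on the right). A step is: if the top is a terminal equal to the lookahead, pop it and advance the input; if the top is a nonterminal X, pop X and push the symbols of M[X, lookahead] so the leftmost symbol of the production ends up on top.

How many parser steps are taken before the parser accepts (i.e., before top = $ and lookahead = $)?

15

step 1: stack=$ <S>  input=q q t t t p q $  — expand <S> ::= q <N> <N> <S>
step 2: stack=$ <S> <N> <N> q  input=q q t t t p q $  — match q
step 3: stack=$ <S> <N> <N>  input=q t t t p q $  — expand <N> ::= epsilon
step 4: stack=$ <S> <N>  input=q t t t p q $  — expand <N> ::= epsilon
step 5: stack=$ <S>  input=q t t t p q $  — expand <S> ::= q <N> <N> <S>
step 6: stack=$ <S> <N> <N> q  input=q t t t p q $  — match q
step 7: stack=$ <S> <N> <N>  input=t t t p q $  — expand <N> ::= epsilon
step 8: stack=$ <S> <N>  input=t t t p q $  — expand <N> ::= epsilon
step 9: stack=$ <S>  input=t t t p q $  — expand <S> ::= t t <K>
step 10: stack=$ <K> t t  input=t t t p q $  — match t
step 11: stack=$ <K> t  input=t t p q $  — match t
step 12: stack=$ <K>  input=t p q $  — expand <K> ::= t p q
step 13: stack=$ q p t  input=t p q $  — match t
step 14: stack=$ q p  input=p q $  — match p
step 15: stack=$ q  input=q $  — match q
Accept reached after 15 steps.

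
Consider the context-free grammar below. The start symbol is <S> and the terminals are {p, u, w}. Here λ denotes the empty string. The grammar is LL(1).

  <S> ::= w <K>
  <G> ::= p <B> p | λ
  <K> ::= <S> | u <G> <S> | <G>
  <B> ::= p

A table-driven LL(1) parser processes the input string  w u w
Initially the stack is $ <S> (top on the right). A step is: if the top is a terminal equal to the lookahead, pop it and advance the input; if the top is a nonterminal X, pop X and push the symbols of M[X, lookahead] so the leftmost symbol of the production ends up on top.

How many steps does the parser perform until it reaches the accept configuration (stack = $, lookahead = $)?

9

step 1: stack=$ <S>  input=w u w $  — expand <S> ::= w <K>
step 2: stack=$ <K> w  input=w u w $  — match w
step 3: stack=$ <K>  input=u w $  — expand <K> ::= u <G> <S>
step 4: stack=$ <S> <G> u  input=u w $  — match u
step 5: stack=$ <S> <G>  input=w $  — expand <G> ::= λ
step 6: stack=$ <S>  input=w $  — expand <S> ::= w <K>
step 7: stack=$ <K> w  input=w $  — match w
step 8: stack=$ <K>  input=$  — expand <K> ::= <G>
step 9: stack=$ <G>  input=$  — expand <G> ::= λ
Accept reached after 9 steps.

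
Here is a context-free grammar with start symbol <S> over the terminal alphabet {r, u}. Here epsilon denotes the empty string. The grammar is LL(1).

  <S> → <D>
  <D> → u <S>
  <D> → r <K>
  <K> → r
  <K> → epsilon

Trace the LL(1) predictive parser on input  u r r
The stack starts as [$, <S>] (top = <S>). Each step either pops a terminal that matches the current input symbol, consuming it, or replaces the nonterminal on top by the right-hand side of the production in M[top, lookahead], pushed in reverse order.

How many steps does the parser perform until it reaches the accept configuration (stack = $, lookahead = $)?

8

     Stack    Input    Action
  1  $ <S>    u r r $  expand <S> → <D>
  2  $ <D>    u r r $  expand <D> → u <S>
  3  $ <S> u  u r r $  match u
  4  $ <S>    r r $    expand <S> → <D>
  5  $ <D>    r r $    expand <D> → r <K>
  6  $ <K> r  r r $    match r
  7  $ <K>    r $      expand <K> → r
  8  $ r      r $      match r
Accept reached after 8 steps.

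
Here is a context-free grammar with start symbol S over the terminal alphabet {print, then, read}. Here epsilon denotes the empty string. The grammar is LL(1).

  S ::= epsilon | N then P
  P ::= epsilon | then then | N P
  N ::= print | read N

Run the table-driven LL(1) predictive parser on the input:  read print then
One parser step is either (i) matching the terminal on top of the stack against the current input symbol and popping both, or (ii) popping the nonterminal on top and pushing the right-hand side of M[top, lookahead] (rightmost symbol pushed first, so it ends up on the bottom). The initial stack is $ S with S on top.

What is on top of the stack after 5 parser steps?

then

step 1: stack=$ S  input=read print then $  — expand S ::= N then P
step 2: stack=$ P then N  input=read print then $  — expand N ::= read N
step 3: stack=$ P then N read  input=read print then $  — match read
step 4: stack=$ P then N  input=print then $  — expand N ::= print
step 5: stack=$ P then print  input=print then $  — match print
Stack after step 5: $ P then (top = then).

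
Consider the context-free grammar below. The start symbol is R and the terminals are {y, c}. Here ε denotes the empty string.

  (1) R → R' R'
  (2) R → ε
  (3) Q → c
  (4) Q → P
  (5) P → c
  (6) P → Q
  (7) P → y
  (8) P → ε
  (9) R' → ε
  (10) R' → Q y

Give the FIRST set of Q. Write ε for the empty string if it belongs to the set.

{ε, c, y}

FIRST(R) = {ε, c, y}  (via R' R')
FIRST(Q) = {ε, c, y}  (via P)
FIRST(P) = {ε, c, y}  (via Q)
FIRST(R') = {ε, c, y}  (via Q y)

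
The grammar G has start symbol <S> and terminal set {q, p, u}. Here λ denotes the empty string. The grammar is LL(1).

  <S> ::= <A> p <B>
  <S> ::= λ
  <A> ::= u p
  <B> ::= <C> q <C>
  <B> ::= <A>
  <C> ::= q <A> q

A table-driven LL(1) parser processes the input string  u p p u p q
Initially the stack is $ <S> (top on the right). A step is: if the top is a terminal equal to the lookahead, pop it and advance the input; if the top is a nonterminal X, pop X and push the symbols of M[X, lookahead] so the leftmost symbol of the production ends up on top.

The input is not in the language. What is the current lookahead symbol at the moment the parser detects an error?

q

      Stack        Input          Action
   1  $ <S>        u p p u p q $  expand <S> ::= <A> p <B>
   2  $ <B> p <A>  u p p u p q $  expand <A> ::= u p
   3  $ <B> p p u  u p p u p q $  match u
   4  $ <B> p p    p p u p q $    match p
   5  $ <B> p      p u p q $      match p
   6  $ <B>        u p q $        expand <B> ::= <A>
   7  $ <A>        u p q $        expand <A> ::= u p
   8  $ p u        u p q $        match u
   9  $ p          p q $          match p
  10  $            q $            error: stack empty but input remains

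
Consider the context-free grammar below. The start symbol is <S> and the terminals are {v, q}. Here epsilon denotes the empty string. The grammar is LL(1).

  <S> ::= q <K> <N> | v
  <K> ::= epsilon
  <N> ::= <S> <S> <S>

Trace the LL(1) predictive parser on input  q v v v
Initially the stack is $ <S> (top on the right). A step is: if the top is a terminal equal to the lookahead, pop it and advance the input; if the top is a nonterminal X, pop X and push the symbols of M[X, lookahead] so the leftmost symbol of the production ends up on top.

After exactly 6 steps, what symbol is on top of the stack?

<S>

     Stack          Input      Action
  1  $ <S>          q v v v $  expand <S> ::= q <K> <N>
  2  $ <N> <K> q    q v v v $  match q
  3  $ <N> <K>      v v v $    expand <K> ::= epsilon
  4  $ <N>          v v v $    expand <N> ::= <S> <S> <S>
  5  $ <S> <S> <S>  v v v $    expand <S> ::= v
  6  $ <S> <S> v    v v v $    match v
Stack after step 6: $ <S> <S> (top = <S>).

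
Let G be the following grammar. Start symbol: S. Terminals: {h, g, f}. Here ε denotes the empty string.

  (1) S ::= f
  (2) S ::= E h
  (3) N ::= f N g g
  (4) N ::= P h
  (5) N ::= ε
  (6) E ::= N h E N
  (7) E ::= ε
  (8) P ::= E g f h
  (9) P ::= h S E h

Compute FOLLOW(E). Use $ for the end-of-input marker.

{f, g, h}

FIRST(S): from S::=f we get {f}; from S::=E h we get {f, g, h}. So FIRST(S) = {f, g, h}.
FIRST(N): from N::=f N g g we get {f}; from N::=P h we get {f, g, h}; from N::=ε we get {ε}. So FIRST(N) = {ε, f, g, h}.
FIRST(E): from E::=N h E N we get {f, g, h}; from E::=ε we get {ε}. So FIRST(E) = {ε, f, g, h}.
FIRST(P): from P::=E g f h we get {f, g, h}; from P::=h S E h we get {h}. So FIRST(P) = {f, g, h}.
FOLLOW(S) includes $ since S is the start symbol.
FOLLOW(S): in P::=h S E h, S is followed by E h with FIRST {f, g, h}. Thus FOLLOW(S) = {$, f, g, h}.
FOLLOW(E): in S::=E h, E is followed by h with FIRST {h}; in E::=N h E N, E is followed by N with FIRST {ε, f, g, h}; in E::=N h E N, the suffix after E is nullable (adds nothing new); in P::=E g f h, E is followed by g f h with FIRST {g}; in P::=h S E h, E is followed by h with FIRST {h}. Thus FOLLOW(E) = {f, g, h}.
FOLLOW(N): in N::=f N g g, N is followed by g g with FIRST {g}; in E::=N h E N (occurrence 1), N is followed by h E N with FIRST {h}; in E::=N h E N (occurrence 2), the suffix after N is empty, so FOLLOW(N) ⊇ FOLLOW(E) = {f, g, h}. Thus FOLLOW(N) = {f, g, h}.
FOLLOW(P): in N::=P h, P is followed by h with FIRST {h}. Thus FOLLOW(P) = {h}.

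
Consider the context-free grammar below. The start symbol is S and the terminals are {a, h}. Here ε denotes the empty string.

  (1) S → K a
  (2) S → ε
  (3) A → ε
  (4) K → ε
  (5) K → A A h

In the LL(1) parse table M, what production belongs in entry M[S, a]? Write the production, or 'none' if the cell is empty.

FIRST(A) = {ε}
FIRST(K) = {ε, h}  (via A A h)
FIRST(S) = {ε, a, h}  (via K a)
FOLLOW(S) includes $ since S is the start symbol.
FOLLOW(S): S appears on no right-hand side. Thus FOLLOW(S) = {$}.
For S → K a: FIRST(K a) = {a, h}, so it goes in M[S, t] for t ∈ {a, h}.
For S → ε: FIRST(ε) = {ε}, so it goes in M[S, t] for t ∈ {}; since ε ∈ FIRST, also for every t ∈ FOLLOW(S) = {$}.

S → K a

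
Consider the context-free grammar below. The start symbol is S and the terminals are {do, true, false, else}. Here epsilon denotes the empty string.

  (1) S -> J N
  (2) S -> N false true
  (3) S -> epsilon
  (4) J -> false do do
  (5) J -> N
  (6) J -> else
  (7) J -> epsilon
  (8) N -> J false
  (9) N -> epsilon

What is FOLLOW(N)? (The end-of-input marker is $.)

FIRST(S): from S->J N we get {epsilon, else, false}; from S->N false true we get {else, false}; from S->epsilon we get {epsilon}. So FIRST(S) = {epsilon, else, false}.
FIRST(J): from J->false do do we get {false}; from J->N we get {epsilon, else, false}; from J->else we get {else}; from J->epsilon we get {epsilon}. So FIRST(J) = {epsilon, else, false}.
FIRST(N): from N->J false we get {else, false}; from N->epsilon we get {epsilon}. So FIRST(N) = {epsilon, else, false}.
FOLLOW(S) includes $ since S is the start symbol.
FOLLOW(S): S appears on no right-hand side. Thus FOLLOW(S) = {$}.
FOLLOW(J): in S->J N, J is followed by N with FIRST {epsilon, else, false}; in S->J N, the suffix after J is nullable, so FOLLOW(J) ⊇ FOLLOW(S) = {$}; in N->J false, J is followed by false with FIRST {false}. Thus FOLLOW(J) = {$, else, false}.
FOLLOW(N): in S->J N, the suffix after N is empty, so FOLLOW(N) ⊇ FOLLOW(S) = {$}; in S->N false true, N is followed by false true with FIRST {false}; in J->N, the suffix after N is empty, so FOLLOW(N) ⊇ FOLLOW(J) = {$, else, false}. Thus FOLLOW(N) = {$, else, false}.

{$, else, false}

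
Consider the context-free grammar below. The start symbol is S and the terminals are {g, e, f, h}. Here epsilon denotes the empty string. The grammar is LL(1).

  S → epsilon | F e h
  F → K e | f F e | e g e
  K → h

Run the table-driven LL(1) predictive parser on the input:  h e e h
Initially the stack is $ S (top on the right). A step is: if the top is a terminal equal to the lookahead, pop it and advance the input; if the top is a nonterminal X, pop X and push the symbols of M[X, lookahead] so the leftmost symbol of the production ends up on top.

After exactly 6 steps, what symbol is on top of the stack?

h

     Stack      Input      Action
  1  $ S        h e e h $  expand S → F e h
  2  $ h e F    h e e h $  expand F → K e
  3  $ h e e K  h e e h $  expand K → h
  4  $ h e e h  h e e h $  match h
  5  $ h e e    e e h $    match e
  6  $ h e      e h $      match e
Stack after step 6: $ h (top = h).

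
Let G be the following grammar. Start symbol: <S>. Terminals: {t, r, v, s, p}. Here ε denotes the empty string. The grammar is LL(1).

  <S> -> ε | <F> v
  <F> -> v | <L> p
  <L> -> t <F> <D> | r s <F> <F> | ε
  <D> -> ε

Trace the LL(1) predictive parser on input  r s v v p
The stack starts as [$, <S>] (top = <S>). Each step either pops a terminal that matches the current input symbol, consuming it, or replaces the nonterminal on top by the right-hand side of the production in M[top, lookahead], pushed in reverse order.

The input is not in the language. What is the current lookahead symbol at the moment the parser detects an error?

      Stack              Input        Action
   1  $ <S>              r s v v p $  expand <S> -> <F> v
   2  $ v <F>            r s v v p $  expand <F> -> <L> p
   3  $ v p <L>          r s v v p $  expand <L> -> r s <F> <F>
   4  $ v p <F> <F> s r  r s v v p $  match r
   5  $ v p <F> <F> s    s v v p $    match s
   6  $ v p <F> <F>      v v p $      expand <F> -> v
   7  $ v p <F> v        v v p $      match v
   8  $ v p <F>          v p $        expand <F> -> v
   9  $ v p v            v p $        match v
  10  $ v p              p $          match p
  11  $ v                $            error: top is terminal v but lookahead is $

$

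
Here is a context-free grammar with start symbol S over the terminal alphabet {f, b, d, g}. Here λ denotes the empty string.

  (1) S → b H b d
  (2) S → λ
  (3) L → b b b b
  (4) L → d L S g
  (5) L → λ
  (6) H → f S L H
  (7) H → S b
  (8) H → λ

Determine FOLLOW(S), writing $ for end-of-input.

FIRST(S) = {λ, b}
FIRST(L) = {λ, b, d}
FIRST(H) = {λ, b, f}  (via S b)
FOLLOW(S) includes $ since S is the start symbol.
FOLLOW(H): in S→b H b d, H is followed by b d with FIRST {b}; in H→f S L H, the suffix after H is empty (adds nothing new). Thus FOLLOW(H) = {b}.
FOLLOW(S): in L→d L S g, S is followed by g with FIRST {g}; in H→f S L H, S is followed by L H with FIRST {λ, b, d, f}; in H→f S L H, the suffix after S is nullable, so FOLLOW(S) ⊇ FOLLOW(H) = {b}; in H→S b, S is followed by b with FIRST {b}. Thus FOLLOW(S) = {$, b, d, f, g}.
FOLLOW(L): in L→d L S g, L is followed by S g with FIRST {b, g}; in H→f S L H, L is followed by H with FIRST {λ, b, f}; in H→f S L H, the suffix after L is nullable, so FOLLOW(L) ⊇ FOLLOW(H) = {b}. Thus FOLLOW(L) = {b, f, g}.

{$, b, d, f, g}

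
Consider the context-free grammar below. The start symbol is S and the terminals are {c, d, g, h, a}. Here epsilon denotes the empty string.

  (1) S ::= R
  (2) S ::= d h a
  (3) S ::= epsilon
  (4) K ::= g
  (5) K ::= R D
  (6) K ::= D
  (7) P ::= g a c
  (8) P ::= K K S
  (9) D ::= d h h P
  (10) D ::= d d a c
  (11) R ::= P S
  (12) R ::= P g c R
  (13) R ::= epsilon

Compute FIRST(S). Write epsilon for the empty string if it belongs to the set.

{epsilon, d, g}

FIRST(D) = {d}
FIRST(S) = {epsilon, d, g}  (via R)
FIRST(K) = {d, g}  (via R D, D)
FIRST(P) = {d, g}  (via K K S)
FIRST(R) = {epsilon, d, g}  (via P S, P g c R)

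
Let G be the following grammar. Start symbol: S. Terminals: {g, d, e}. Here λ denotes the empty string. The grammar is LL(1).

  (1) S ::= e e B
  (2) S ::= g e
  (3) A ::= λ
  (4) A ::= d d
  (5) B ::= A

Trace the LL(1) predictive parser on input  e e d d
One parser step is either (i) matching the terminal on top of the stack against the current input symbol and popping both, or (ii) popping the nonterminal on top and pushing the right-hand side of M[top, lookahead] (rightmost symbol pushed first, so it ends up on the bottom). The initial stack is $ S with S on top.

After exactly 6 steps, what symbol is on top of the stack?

d

     Stack    Input      Action
  1  $ S      e e d d $  expand S ::= e e B
  2  $ B e e  e e d d $  match e
  3  $ B e    e d d $    match e
  4  $ B      d d $      expand B ::= A
  5  $ A      d d $      expand A ::= d d
  6  $ d d    d d $      match d
Stack after step 6: $ d (top = d).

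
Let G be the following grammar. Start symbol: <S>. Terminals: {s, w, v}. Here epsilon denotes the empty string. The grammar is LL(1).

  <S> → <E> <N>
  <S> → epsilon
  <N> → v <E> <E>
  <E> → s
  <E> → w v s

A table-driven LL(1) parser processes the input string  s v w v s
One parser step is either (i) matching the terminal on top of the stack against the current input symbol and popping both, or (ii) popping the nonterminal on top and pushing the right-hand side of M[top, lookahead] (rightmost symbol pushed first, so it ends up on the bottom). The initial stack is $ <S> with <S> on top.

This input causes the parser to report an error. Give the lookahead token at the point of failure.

      Stack        Input        Action
   1  $ <S>        s v w v s $  expand <S> → <E> <N>
   2  $ <N> <E>    s v w v s $  expand <E> → s
   3  $ <N> s      s v w v s $  match s
   4  $ <N>        v w v s $    expand <N> → v <E> <E>
   5  $ <E> <E> v  v w v s $    match v
   6  $ <E> <E>    w v s $      expand <E> → w v s
   7  $ <E> s v w  w v s $      match w
   8  $ <E> s v    v s $        match v
   9  $ <E> s      s $          match s
  10  $ <E>        $            error: M[<E>, $] is empty

$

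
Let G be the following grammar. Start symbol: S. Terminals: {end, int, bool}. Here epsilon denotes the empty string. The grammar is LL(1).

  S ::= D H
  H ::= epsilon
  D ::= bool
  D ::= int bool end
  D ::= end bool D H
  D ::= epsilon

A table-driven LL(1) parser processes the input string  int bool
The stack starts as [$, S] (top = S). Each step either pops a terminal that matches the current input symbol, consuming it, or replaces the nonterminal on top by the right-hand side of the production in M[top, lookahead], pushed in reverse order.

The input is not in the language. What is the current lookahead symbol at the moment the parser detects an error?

$

     Stack             Input       Action
  1  $ S               int bool $  expand S ::= D H
  2  $ H D             int bool $  expand D ::= int bool end
  3  $ H end bool int  int bool $  match int
  4  $ H end bool      bool $      match bool
  5  $ H end           $           error: top is terminal end but lookahead is $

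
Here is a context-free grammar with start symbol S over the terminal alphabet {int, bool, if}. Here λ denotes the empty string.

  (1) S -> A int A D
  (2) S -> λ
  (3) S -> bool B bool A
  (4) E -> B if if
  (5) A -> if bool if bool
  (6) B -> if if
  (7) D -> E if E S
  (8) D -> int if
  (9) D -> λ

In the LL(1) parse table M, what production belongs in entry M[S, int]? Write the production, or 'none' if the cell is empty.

FIRST(A) = {if}
FIRST(B) = {if}
FIRST(S) = {λ, bool, if}  (via A int A D)
FIRST(E) = {if}  (via B if if)
FIRST(D) = {λ, if, int}  (via E if E S)
FOLLOW(S) includes $ since S is the start symbol.
FOLLOW(S): in D->E if E S, the suffix after S is empty, so FOLLOW(S) ⊇ FOLLOW(D) = {$}. Thus FOLLOW(S) = {$}.
FOLLOW(D): in S->A int A D, the suffix after D is empty, so FOLLOW(D) ⊇ FOLLOW(S) = {$}. Thus FOLLOW(D) = {$}.
For S -> A int A D: FIRST(A int A D) = {if}, so it goes in M[S, t] for t ∈ {if}.
For S -> λ: FIRST(λ) = {λ}, so it goes in M[S, t] for t ∈ {}; since λ ∈ FIRST, also for every t ∈ FOLLOW(S) = {$}.
For S -> bool B bool A: FIRST(bool B bool A) = {bool}, so it goes in M[S, t] for t ∈ {bool}.
None of these place a production in M[S, int].

none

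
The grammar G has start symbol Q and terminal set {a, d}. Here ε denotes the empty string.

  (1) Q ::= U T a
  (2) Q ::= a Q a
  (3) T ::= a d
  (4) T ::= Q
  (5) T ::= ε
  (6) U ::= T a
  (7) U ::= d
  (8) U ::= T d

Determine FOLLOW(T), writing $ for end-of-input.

{a, d}

FIRST(Q): from Q::=U T a we get {a, d}; from Q::=a Q a we get {a}. So FIRST(Q) = {a, d}.
FIRST(T): from T::=a d we get {a}; from T::=Q we get {a, d}; from T::=ε we get {ε}. So FIRST(T) = {ε, a, d}.
FIRST(U): from U::=T a we get {a, d}; from U::=d we get {d}; from U::=T d we get {a, d}. So FIRST(U) = {a, d}.
FOLLOW(Q) includes $ since Q is the start symbol.
FOLLOW(T): in Q::=U T a, T is followed by a with FIRST {a}; in U::=T a, T is followed by a with FIRST {a}; in U::=T d, T is followed by d with FIRST {d}. Thus FOLLOW(T) = {a, d}.
FOLLOW(Q): in Q::=a Q a, Q is followed by a with FIRST {a}; in T::=Q, the suffix after Q is empty, so FOLLOW(Q) ⊇ FOLLOW(T) = {a, d}. Thus FOLLOW(Q) = {$, a, d}.
FOLLOW(U): in Q::=U T a, U is followed by T a with FIRST {a, d}. Thus FOLLOW(U) = {a, d}.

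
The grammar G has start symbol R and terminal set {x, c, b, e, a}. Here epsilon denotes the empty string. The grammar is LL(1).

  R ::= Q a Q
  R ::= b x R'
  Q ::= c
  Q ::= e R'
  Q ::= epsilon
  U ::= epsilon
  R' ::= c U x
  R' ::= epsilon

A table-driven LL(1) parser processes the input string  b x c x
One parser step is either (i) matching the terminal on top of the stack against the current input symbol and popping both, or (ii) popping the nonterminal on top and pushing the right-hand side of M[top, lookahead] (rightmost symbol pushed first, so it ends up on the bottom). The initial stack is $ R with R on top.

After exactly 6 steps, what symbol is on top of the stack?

x

     Stack     Input      Action
  1  $ R       b x c x $  expand R ::= b x R'
  2  $ R' x b  b x c x $  match b
  3  $ R' x    x c x $    match x
  4  $ R'      c x $      expand R' ::= c U x
  5  $ x U c   c x $      match c
  6  $ x U     x $        expand U ::= epsilon
Stack after step 6: $ x (top = x).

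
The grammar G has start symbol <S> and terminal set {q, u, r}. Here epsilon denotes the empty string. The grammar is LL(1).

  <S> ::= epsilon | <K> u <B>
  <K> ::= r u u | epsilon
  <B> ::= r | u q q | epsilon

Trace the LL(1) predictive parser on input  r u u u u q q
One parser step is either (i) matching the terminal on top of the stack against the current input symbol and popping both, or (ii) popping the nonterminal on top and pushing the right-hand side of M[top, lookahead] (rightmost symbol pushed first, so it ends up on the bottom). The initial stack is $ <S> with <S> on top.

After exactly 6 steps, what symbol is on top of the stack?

<B>

     Stack          Input            Action
  1  $ <S>          r u u u u q q $  expand <S> ::= <K> u <B>
  2  $ <B> u <K>    r u u u u q q $  expand <K> ::= r u u
  3  $ <B> u u u r  r u u u u q q $  match r
  4  $ <B> u u u    u u u u q q $    match u
  5  $ <B> u u      u u u q q $      match u
  6  $ <B> u        u u q q $        match u
Stack after step 6: $ <B> (top = <B>).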